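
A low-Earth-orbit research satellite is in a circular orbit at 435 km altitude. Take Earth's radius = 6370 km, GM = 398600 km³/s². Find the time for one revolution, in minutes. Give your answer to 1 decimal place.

Semi-major axis a = 6370 + 435 = 6805 km. Period T = 2π√(a³/μ) = 2π√(6805³/398600) = 5586.7 s = 93.11 min.

93.1 min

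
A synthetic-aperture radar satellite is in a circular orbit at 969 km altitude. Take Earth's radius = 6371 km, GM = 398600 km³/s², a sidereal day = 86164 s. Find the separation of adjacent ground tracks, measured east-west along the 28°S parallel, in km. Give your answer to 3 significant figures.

Semi-major axis a = 6371 + 969 = 7340 km. Period T = 2π√(a³/μ) = 2π√(7340³/398600) = 6258.3 s = 104.30 min.
Node shift per orbit = (6258.3/86164) × 360° = 26.15°.
Equatorial spacing = 26.15 × 111.2 km/° = 2907 km.
At 28° latitude, spacing = 2907 × cos(28°) = 2567 km.

2570 km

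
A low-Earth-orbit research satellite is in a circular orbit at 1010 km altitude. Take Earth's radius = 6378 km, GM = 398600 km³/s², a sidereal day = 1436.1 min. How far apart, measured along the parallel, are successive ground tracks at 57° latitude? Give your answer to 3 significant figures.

Semi-major axis a = 6378 + 1010 = 7388 km. Period T = 2π√(a³/μ) = 2π√(7388³/398600) = 6319.8 s = 105.33 min.
Node shift per orbit = (6319.8/86166) × 360° = 26.40°.
Equatorial spacing = 26.40 × 111.3 km/° = 2939 km.
At 57° latitude, spacing = 2939 × cos(57°) = 1601 km.

1600 km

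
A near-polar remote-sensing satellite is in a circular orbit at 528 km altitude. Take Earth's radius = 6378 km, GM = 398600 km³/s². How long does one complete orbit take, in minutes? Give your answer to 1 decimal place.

95.2 min

Semi-major axis a = 6378 + 528 = 6906 km. Period T = 2π√(a³/μ) = 2π√(6906³/398600) = 5711.5 s = 95.19 min.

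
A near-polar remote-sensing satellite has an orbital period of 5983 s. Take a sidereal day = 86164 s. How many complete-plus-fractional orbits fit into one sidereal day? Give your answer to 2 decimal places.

14.40

Orbits per sidereal day = 86164 / 5983.0 = 14.401.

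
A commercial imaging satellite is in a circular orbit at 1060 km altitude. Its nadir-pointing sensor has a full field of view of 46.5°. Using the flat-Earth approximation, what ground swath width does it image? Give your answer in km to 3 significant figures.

911 km

Half-angle = 46.5°/2 = 23.25°.
Swath width ≈ 2h·tan(θ/2) = 2 × 1060 × tan(23.25°) = 910.8 km.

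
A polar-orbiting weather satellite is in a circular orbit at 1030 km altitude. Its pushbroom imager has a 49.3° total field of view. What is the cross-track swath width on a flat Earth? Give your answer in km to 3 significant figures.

Half-angle = 49.3°/2 = 24.65°.
Swath width ≈ 2h·tan(θ/2) = 2 × 1030 × tan(24.65°) = 945.3 km.

945 km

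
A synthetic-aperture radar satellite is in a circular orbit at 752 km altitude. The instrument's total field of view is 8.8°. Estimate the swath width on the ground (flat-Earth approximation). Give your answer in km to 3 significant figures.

Half-angle = 8.8°/2 = 4.4°.
Swath width ≈ 2h·tan(θ/2) = 2 × 752 × tan(4.4°) = 115.7 km.

116 km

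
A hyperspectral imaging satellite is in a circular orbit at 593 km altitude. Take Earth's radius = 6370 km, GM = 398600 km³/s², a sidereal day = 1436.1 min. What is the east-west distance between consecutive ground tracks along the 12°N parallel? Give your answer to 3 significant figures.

Semi-major axis a = 6370 + 593 = 6963 km. Period T = 2π√(a³/μ) = 2π√(6963³/398600) = 5782.4 s = 96.37 min.
Node shift per orbit = (5782.4/86166) × 360° = 24.16°.
Equatorial spacing = 24.16 × 111.2 km/° = 2686 km.
At 12° latitude, spacing = 2686 × cos(12°) = 2627 km.

2630 km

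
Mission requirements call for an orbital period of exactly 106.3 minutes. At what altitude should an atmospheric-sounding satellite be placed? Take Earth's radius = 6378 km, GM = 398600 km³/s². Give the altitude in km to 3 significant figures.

1060 km

T = 106.3 min = 6378.0 s.
From T = 2π√(a³/μ): a = (μ T²/4π²)^(1/3) = (398600 × 6378.0² / 4π²)^(1/3) = 7433 km.
Altitude h = a − R = 7433 − 6378 = 1055 km.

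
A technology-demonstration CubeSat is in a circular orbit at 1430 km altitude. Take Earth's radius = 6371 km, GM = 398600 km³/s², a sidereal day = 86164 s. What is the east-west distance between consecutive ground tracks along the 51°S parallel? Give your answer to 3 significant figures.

Semi-major axis a = 6371 + 1430 = 7801 km. Period T = 2π√(a³/μ) = 2π√(7801³/398600) = 6857.0 s = 114.28 min.
Node shift per orbit = (6857.0/86164) × 360° = 28.65°.
Equatorial spacing = 28.65 × 111.2 km/° = 3186 km.
At 51° latitude, spacing = 3186 × cos(51°) = 2005 km.

2000 km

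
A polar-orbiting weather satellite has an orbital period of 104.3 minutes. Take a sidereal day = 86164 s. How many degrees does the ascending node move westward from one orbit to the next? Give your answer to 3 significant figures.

T = 104.3 min = 6258.0 s.
During one orbit Earth rotates (6258.0 / 86164) × 360° = 26.15°.

26.1°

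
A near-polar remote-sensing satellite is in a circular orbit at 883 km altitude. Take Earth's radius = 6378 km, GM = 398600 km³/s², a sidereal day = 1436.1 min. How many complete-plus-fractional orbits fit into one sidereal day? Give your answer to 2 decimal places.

Semi-major axis a = 6378 + 883 = 7261 km. Period T = 2π√(a³/μ) = 2π√(7261³/398600) = 6157.5 s = 102.63 min.
Orbits per sidereal day = 86166 / 6157.5 = 13.994.

13.99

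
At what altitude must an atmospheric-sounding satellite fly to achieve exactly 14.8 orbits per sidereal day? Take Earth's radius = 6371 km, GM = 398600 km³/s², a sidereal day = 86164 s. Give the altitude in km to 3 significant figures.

624 km

Required period T = 86164 / 14.8 = 5821.9 s.
From T = 2π√(a³/μ): a = (μ T²/4π²)^(1/3) = (398600 × 5821.9² / 4π²)^(1/3) = 6995 km.
Altitude h = a − R = 6995 − 6371 = 624 km.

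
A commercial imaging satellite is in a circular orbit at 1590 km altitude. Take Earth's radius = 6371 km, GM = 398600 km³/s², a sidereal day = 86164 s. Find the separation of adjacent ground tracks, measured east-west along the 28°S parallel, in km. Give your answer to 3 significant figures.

Semi-major axis a = 6371 + 1590 = 7961 km. Period T = 2π√(a³/μ) = 2π√(7961³/398600) = 7069.1 s = 117.82 min.
Node shift per orbit = (7069.1/86164) × 360° = 29.54°.
Equatorial spacing = 29.54 × 111.2 km/° = 3284 km.
At 28° latitude, spacing = 3284 × cos(28°) = 2900 km.

2900 km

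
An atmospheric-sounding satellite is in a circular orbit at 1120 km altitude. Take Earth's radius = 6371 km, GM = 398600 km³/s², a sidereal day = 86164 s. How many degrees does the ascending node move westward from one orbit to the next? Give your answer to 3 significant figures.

Semi-major axis a = 6371 + 1120 = 7491 km. Period T = 2π√(a³/μ) = 2π√(7491³/398600) = 6452.4 s = 107.54 min.
During one orbit Earth rotates (6452.4 / 86164) × 360° = 26.96°.

27.0°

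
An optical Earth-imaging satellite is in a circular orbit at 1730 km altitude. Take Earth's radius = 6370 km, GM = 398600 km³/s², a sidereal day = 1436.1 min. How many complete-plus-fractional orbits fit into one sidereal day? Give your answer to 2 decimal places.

11.88

Semi-major axis a = 6370 + 1730 = 8100 km. Period T = 2π√(a³/μ) = 2π√(8100³/398600) = 7255.0 s = 120.92 min.
Orbits per sidereal day = 86166 / 7255.0 = 11.877.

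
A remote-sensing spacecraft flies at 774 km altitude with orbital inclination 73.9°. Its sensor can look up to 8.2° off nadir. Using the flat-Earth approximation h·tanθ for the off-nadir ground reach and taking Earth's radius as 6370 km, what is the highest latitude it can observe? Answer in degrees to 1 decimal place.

For a prograde orbit the ground track reaches latitude ±i = ±73.9°.
Sensor half-swath on the ground ≈ 774·tan(8.2°) = 112 km = 1.00° of latitude.
Maximum observable latitude ≈ 73.9 + 1.00 = 74.9°.

74.9°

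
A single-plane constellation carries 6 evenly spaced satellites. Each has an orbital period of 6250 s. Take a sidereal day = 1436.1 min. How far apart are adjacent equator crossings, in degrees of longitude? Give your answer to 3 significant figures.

Single-satellite node shift = (6250.0/86166) × 360° = 26.11°.
With 6 satellites evenly phased, successive equator crossings are 26.11/6 = 4.352° apart.

4.35°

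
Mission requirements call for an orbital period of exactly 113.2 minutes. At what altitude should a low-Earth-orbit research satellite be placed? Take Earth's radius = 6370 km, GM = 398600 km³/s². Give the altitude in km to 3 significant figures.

1380 km

T = 113.2 min = 6792.0 s.
From T = 2π√(a³/μ): a = (μ T²/4π²)^(1/3) = (398600 × 6792.0² / 4π²)^(1/3) = 7752 km.
Altitude h = a − R = 7752 − 6370 = 1382 km.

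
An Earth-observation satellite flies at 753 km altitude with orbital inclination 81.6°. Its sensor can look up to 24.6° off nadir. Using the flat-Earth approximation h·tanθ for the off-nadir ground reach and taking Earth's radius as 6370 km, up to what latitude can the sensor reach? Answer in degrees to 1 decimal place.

84.7°

For a prograde orbit the ground track reaches latitude ±i = ±81.6°.
Sensor half-swath on the ground ≈ 753·tan(24.6°) = 345 km = 3.10° of latitude.
Maximum observable latitude ≈ 81.6 + 3.10 = 84.7°.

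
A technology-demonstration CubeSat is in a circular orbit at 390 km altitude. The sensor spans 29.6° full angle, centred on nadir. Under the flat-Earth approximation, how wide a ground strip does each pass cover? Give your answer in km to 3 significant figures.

Half-angle = 29.6°/2 = 14.8°.
Swath width ≈ 2h·tan(θ/2) = 2 × 390 × tan(14.8°) = 206.1 km.

206 km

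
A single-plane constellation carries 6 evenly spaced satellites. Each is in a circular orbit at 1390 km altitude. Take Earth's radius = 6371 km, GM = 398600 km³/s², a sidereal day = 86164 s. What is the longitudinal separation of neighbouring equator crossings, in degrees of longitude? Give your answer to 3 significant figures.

Semi-major axis a = 6371 + 1390 = 7761 km. Period T = 2π√(a³/μ) = 2π√(7761³/398600) = 6804.4 s = 113.41 min.
Single-satellite node shift = (6804.4/86164) × 360° = 28.43°.
With 6 satellites evenly phased, successive equator crossings are 28.43/6 = 4.738° apart.

4.74°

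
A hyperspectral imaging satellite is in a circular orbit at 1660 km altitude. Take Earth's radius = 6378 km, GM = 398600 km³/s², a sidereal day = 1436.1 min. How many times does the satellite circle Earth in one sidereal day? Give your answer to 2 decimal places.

12.01

Semi-major axis a = 6378 + 1660 = 8038 km. Period T = 2π√(a³/μ) = 2π√(8038³/398600) = 7171.9 s = 119.53 min.
Orbits per sidereal day = 86166 / 7171.9 = 12.014.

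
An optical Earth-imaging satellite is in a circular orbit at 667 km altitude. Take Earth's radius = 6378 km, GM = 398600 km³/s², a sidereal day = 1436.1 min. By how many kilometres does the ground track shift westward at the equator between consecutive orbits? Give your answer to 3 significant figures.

Semi-major axis a = 6378 + 667 = 7045 km. Period T = 2π√(a³/μ) = 2π√(7045³/398600) = 5884.8 s = 98.08 min.
During one orbit Earth rotates (5884.8 / 86166) × 360° = 24.59°.
At the equator that is 24.59° × (2π·6378/360) km/° = 24.59 × 111.3 = 2737 km.

2740 km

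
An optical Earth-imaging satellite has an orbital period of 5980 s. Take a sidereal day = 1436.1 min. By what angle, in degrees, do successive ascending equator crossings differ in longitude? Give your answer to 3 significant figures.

During one orbit Earth rotates (5980.0 / 86166) × 360° = 24.98°.

25.0°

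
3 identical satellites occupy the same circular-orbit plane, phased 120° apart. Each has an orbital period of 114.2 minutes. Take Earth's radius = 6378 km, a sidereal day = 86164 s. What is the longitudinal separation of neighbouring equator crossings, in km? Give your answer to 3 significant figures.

T = 114.2 min = 6852.0 s.
Single-satellite node shift = (6852.0/86164) × 360° = 28.63°.
With 3 satellites evenly phased, successive equator crossings are 28.63/3 = 9.543° apart.
That is 9.543 × 111.3 = 1062 km at the equator.

1060 km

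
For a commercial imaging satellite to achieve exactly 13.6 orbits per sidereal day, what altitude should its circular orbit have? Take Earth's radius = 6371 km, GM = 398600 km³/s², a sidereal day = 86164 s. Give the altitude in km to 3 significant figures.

Required period T = 86164 / 13.6 = 6335.6 s.
From T = 2π√(a³/μ): a = (μ T²/4π²)^(1/3) = (398600 × 6335.6² / 4π²)^(1/3) = 7400 km.
Altitude h = a − R = 7400 − 6371 = 1029 km.

1030 km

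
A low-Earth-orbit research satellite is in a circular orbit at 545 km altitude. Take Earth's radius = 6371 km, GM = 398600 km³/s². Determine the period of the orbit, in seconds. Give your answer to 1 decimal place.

5723.9 seconds

Semi-major axis a = 6371 + 545 = 6916 km. Period T = 2π√(a³/μ) = 2π√(6916³/398600) = 5723.9 s = 95.40 min.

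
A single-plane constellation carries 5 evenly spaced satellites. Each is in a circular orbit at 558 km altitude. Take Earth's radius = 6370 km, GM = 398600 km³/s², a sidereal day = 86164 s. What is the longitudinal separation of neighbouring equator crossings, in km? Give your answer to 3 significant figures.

533 km

Semi-major axis a = 6370 + 558 = 6928 km. Period T = 2π√(a³/μ) = 2π√(6928³/398600) = 5738.8 s = 95.65 min.
Single-satellite node shift = (5738.8/86164) × 360° = 23.98°.
With 5 satellites evenly phased, successive equator crossings are 23.98/5 = 4.795° apart.
That is 4.795 × 111.2 = 533 km at the equator.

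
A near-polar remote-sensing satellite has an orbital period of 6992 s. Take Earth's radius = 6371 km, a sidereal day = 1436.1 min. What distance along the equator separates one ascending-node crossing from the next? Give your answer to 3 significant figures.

3250 km

During one orbit Earth rotates (6992.0 / 86166) × 360° = 29.21°.
At the equator that is 29.21° × (2π·6371/360) km/° = 29.21 × 111.2 = 3248 km.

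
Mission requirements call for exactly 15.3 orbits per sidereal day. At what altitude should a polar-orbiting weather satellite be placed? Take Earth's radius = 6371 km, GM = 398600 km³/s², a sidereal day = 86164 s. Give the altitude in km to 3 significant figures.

Required period T = 86164 / 15.3 = 5631.6 s.
From T = 2π√(a³/μ): a = (μ T²/4π²)^(1/3) = (398600 × 5631.6² / 4π²)^(1/3) = 6841 km.
Altitude h = a − R = 6841 − 6371 = 470 km.

470 km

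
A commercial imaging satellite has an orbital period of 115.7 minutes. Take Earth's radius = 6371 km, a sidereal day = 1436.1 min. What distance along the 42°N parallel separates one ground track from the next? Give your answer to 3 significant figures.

2400 km

T = 115.7 min = 6942.0 s.
Node shift per orbit = (6942.0/86166) × 360° = 29.00°.
Equatorial spacing = 29.00 × 111.2 km/° = 3225 km.
At 42° latitude, spacing = 3225 × cos(42°) = 2397 km.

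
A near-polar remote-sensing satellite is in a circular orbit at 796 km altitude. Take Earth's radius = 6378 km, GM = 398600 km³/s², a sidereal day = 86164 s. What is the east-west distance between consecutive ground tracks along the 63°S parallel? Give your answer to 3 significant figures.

1280 km

Semi-major axis a = 6378 + 796 = 7174 km. Period T = 2π√(a³/μ) = 2π√(7174³/398600) = 6047.2 s = 100.79 min.
Node shift per orbit = (6047.2/86164) × 360° = 25.27°.
Equatorial spacing = 25.27 × 111.3 km/° = 2812 km.
At 63° latitude, spacing = 2812 × cos(63°) = 1277 km.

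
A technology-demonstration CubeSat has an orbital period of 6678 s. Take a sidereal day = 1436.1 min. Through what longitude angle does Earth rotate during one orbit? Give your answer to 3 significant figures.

During one orbit Earth rotates (6678.0 / 86166) × 360° = 27.90°.

27.9°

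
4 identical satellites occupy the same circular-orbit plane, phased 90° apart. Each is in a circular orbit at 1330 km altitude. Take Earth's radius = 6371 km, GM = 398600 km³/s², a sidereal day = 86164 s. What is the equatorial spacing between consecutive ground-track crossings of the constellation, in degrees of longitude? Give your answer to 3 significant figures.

7.03°

Semi-major axis a = 6371 + 1330 = 7701 km. Period T = 2π√(a³/μ) = 2π√(7701³/398600) = 6725.6 s = 112.09 min.
Single-satellite node shift = (6725.6/86164) × 360° = 28.10°.
With 4 satellites evenly phased, successive equator crossings are 28.10/4 = 7.025° apart.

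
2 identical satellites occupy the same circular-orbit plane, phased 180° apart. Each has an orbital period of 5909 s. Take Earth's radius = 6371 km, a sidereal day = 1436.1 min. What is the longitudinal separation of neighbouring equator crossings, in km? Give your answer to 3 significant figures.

Single-satellite node shift = (5909.0/86166) × 360° = 24.69°.
With 2 satellites evenly phased, successive equator crossings are 24.69/2 = 12.344° apart.
That is 12.344 × 111.2 = 1373 km at the equator.

1370 km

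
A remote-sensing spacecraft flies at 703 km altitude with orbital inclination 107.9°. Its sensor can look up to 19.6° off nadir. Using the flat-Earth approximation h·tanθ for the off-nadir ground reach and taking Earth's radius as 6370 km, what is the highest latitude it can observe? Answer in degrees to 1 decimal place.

74.4°

Retrograde orbit: the ground track reaches ±(180° − i) = ±(180 − 107.9) = ±72.1°.
Sensor half-swath on the ground ≈ 703·tan(19.6°) = 250 km = 2.25° of latitude.
Maximum observable latitude ≈ 72.1 + 2.25 = 74.4°.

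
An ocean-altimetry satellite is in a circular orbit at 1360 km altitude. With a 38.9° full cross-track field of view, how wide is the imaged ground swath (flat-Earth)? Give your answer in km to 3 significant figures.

961 km

Half-angle = 38.9°/2 = 19.45°.
Swath width ≈ 2h·tan(θ/2) = 2 × 1360 × tan(19.45°) = 960.5 km.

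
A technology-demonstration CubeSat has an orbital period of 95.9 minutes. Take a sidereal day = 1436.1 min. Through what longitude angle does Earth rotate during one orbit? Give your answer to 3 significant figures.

T = 95.9 min = 5754.0 s.
During one orbit Earth rotates (5754.0 / 86166) × 360° = 24.04°.

24.0°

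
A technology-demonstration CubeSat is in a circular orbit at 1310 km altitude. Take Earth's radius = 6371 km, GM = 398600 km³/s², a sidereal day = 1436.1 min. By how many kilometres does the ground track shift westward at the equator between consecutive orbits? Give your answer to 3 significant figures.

Semi-major axis a = 6371 + 1310 = 7681 km. Period T = 2π√(a³/μ) = 2π√(7681³/398600) = 6699.4 s = 111.66 min.
During one orbit Earth rotates (6699.4 / 86166) × 360° = 27.99°.
At the equator that is 27.99° × (2π·6371/360) km/° = 27.99 × 111.2 = 3112 km.

3110 km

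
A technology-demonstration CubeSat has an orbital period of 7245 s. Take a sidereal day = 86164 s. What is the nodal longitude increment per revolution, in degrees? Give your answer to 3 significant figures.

During one orbit Earth rotates (7245.0 / 86164) × 360° = 30.27°.

30.3°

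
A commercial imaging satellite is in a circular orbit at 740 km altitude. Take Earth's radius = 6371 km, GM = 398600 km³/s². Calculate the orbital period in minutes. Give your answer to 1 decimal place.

99.5 min

Semi-major axis a = 6371 + 740 = 7111 km. Period T = 2π√(a³/μ) = 2π√(7111³/398600) = 5967.7 s = 99.46 min.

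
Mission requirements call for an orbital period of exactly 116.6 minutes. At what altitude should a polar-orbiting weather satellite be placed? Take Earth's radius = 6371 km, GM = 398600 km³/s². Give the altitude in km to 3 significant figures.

T = 116.6 min = 6996.0 s.
From T = 2π√(a³/μ): a = (μ T²/4π²)^(1/3) = (398600 × 6996.0² / 4π²)^(1/3) = 7906 km.
Altitude h = a − R = 7906 − 6371 = 1535 km.

1540 km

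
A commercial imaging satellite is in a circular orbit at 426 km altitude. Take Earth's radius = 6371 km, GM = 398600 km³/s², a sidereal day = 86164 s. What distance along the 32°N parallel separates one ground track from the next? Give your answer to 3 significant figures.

2200 km

Semi-major axis a = 6371 + 426 = 6797 km. Period T = 2π√(a³/μ) = 2π√(6797³/398600) = 5576.8 s = 92.95 min.
Node shift per orbit = (5576.8/86164) × 360° = 23.30°.
Equatorial spacing = 23.30 × 111.2 km/° = 2591 km.
At 32° latitude, spacing = 2591 × cos(32°) = 2197 km.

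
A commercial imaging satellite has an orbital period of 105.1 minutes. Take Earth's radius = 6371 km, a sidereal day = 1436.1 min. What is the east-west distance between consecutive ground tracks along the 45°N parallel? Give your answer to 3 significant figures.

T = 105.1 min = 6306.0 s.
Node shift per orbit = (6306.0/86166) × 360° = 26.35°.
Equatorial spacing = 26.35 × 111.2 km/° = 2930 km.
At 45° latitude, spacing = 2930 × cos(45°) = 2072 km.

2070 km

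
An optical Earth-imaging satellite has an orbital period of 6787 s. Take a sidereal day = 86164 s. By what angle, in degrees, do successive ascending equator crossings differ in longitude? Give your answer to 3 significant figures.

During one orbit Earth rotates (6787.0 / 86164) × 360° = 28.36°.

28.4°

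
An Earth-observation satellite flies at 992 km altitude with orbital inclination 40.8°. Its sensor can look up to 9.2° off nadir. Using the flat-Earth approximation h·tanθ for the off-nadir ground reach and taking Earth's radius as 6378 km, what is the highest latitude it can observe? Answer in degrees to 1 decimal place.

For a prograde orbit the ground track reaches latitude ±i = ±40.8°.
Sensor half-swath on the ground ≈ 992·tan(9.2°) = 161 km = 1.44° of latitude.
Maximum observable latitude ≈ 40.8 + 1.44 = 42.2°.

42.2°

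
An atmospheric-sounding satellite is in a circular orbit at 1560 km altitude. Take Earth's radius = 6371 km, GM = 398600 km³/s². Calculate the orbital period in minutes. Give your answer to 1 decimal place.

117.2 min

Semi-major axis a = 6371 + 1560 = 7931 km. Period T = 2π√(a³/μ) = 2π√(7931³/398600) = 7029.2 s = 117.15 min.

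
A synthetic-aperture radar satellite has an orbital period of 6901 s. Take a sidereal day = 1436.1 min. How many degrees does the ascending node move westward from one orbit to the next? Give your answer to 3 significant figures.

During one orbit Earth rotates (6901.0 / 86166) × 360° = 28.83°.

28.8°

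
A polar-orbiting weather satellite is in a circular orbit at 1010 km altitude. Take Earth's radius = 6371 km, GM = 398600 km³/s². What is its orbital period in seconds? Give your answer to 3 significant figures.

6310 seconds

Semi-major axis a = 6371 + 1010 = 7381 km. Period T = 2π√(a³/μ) = 2π√(7381³/398600) = 6310.8 s = 105.18 min.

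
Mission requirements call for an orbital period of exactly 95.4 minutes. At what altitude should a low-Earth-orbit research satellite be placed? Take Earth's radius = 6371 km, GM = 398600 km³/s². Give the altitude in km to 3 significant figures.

T = 95.4 min = 5724.0 s.
From T = 2π√(a³/μ): a = (μ T²/4π²)^(1/3) = (398600 × 5724.0² / 4π²)^(1/3) = 6916 km.
Altitude h = a − R = 6916 − 6371 = 545 km.

545 km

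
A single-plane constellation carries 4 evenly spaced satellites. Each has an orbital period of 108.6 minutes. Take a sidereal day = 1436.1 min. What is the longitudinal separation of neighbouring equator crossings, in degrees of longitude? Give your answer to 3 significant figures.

T = 108.6 min = 6516.0 s.
Single-satellite node shift = (6516.0/86166) × 360° = 27.22°.
With 4 satellites evenly phased, successive equator crossings are 27.22/4 = 6.806° apart.

6.81°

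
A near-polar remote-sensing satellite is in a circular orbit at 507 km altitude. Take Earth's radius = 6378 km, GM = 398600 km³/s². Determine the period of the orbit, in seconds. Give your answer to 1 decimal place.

Semi-major axis a = 6378 + 507 = 6885 km. Period T = 2π√(a³/μ) = 2π√(6885³/398600) = 5685.5 s = 94.76 min.

5685.5 seconds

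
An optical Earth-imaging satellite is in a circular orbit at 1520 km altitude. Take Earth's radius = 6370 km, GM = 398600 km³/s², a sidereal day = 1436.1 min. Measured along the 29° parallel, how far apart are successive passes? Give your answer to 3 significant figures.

Semi-major axis a = 6370 + 1520 = 7890 km. Period T = 2π√(a³/μ) = 2π√(7890³/398600) = 6974.7 s = 116.25 min.
Node shift per orbit = (6974.7/86166) × 360° = 29.14°.
Equatorial spacing = 29.14 × 111.2 km/° = 3240 km.
At 29° latitude, spacing = 3240 × cos(29°) = 2834 km.

2830 km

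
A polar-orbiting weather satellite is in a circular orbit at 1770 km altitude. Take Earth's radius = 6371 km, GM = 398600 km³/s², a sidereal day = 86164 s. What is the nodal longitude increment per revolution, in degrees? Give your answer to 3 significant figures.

Semi-major axis a = 6371 + 1770 = 8141 km. Period T = 2π√(a³/μ) = 2π√(8141³/398600) = 7310.2 s = 121.84 min.
During one orbit Earth rotates (7310.2 / 86164) × 360° = 30.54°.

30.5°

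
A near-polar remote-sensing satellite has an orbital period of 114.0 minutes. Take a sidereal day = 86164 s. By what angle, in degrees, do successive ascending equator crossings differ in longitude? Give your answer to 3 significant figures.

28.6°

T = 114.0 min = 6840.0 s.
During one orbit Earth rotates (6840.0 / 86164) × 360° = 28.58°.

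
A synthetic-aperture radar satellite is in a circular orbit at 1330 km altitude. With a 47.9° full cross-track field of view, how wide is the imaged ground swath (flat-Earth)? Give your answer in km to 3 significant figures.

1180 km

Half-angle = 47.9°/2 = 23.95°.
Swath width ≈ 2h·tan(θ/2) = 2 × 1330 × tan(23.95°) = 1181.5 km.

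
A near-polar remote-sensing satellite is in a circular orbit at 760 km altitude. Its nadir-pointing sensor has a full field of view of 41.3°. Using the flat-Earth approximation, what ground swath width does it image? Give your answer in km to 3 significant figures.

573 km

Half-angle = 41.3°/2 = 20.65°.
Swath width ≈ 2h·tan(θ/2) = 2 × 760 × tan(20.65°) = 572.8 km.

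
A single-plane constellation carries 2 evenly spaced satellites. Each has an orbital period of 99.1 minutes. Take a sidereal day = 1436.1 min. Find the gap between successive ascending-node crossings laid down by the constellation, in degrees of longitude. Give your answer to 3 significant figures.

12.4°

T = 99.1 min = 5946.0 s.
Single-satellite node shift = (5946.0/86166) × 360° = 24.84°.
With 2 satellites evenly phased, successive equator crossings are 24.84/2 = 12.421° apart.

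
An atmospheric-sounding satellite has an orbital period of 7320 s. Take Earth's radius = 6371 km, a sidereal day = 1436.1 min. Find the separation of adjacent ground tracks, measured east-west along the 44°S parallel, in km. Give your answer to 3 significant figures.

Node shift per orbit = (7320.0/86166) × 360° = 30.58°.
Equatorial spacing = 30.58 × 111.2 km/° = 3401 km.
At 44° latitude, spacing = 3401 × cos(44°) = 2446 km.

2450 km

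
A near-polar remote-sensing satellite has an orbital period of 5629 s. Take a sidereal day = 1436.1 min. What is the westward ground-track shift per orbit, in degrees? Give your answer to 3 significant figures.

During one orbit Earth rotates (5629.0 / 86166) × 360° = 23.52°.

23.5°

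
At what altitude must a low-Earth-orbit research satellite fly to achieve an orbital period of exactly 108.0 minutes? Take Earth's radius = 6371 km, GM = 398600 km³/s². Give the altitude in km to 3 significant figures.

T = 108.0 min = 6480.0 s.
From T = 2π√(a³/μ): a = (μ T²/4π²)^(1/3) = (398600 × 6480.0² / 4π²)^(1/3) = 7512 km.
Altitude h = a − R = 7512 − 6371 = 1141 km.

1140 km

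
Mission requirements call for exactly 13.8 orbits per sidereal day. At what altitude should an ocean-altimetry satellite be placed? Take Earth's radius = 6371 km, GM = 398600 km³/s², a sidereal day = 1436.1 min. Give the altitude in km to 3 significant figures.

Required period T = 86166 / 13.8 = 6243.9 s.
From T = 2π√(a³/μ): a = (μ T²/4π²)^(1/3) = (398600 × 6243.9² / 4π²)^(1/3) = 7329 km.
Altitude h = a − R = 7329 − 6371 = 958 km.

958 km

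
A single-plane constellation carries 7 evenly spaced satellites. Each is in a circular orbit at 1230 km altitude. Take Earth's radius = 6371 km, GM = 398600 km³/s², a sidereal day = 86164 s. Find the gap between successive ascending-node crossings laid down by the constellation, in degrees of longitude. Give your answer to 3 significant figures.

Semi-major axis a = 6371 + 1230 = 7601 km. Period T = 2π√(a³/μ) = 2π√(7601³/398600) = 6595.0 s = 109.92 min.
Single-satellite node shift = (6595.0/86164) × 360° = 27.55°.
With 7 satellites evenly phased, successive equator crossings are 27.55/7 = 3.936° apart.

3.94°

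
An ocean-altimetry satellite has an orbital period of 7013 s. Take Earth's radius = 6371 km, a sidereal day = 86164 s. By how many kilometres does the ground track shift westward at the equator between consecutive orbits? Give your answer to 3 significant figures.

3260 km

During one orbit Earth rotates (7013.0 / 86164) × 360° = 29.30°.
At the equator that is 29.30° × (2π·6371/360) km/° = 29.30 × 111.2 = 3258 km.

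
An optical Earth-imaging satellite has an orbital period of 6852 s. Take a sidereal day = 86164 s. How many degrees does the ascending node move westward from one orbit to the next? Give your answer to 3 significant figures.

28.6°

During one orbit Earth rotates (6852.0 / 86164) × 360° = 28.63°.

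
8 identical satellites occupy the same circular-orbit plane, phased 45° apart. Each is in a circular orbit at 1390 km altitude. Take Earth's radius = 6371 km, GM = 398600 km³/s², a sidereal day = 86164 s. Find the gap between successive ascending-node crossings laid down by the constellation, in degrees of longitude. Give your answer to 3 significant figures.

Semi-major axis a = 6371 + 1390 = 7761 km. Period T = 2π√(a³/μ) = 2π√(7761³/398600) = 6804.4 s = 113.41 min.
Single-satellite node shift = (6804.4/86164) × 360° = 28.43°.
With 8 satellites evenly phased, successive equator crossings are 28.43/8 = 3.554° apart.

3.55°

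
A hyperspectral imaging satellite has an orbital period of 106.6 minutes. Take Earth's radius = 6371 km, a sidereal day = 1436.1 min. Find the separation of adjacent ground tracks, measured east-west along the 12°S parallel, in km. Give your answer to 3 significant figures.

2910 km

T = 106.6 min = 6396.0 s.
Node shift per orbit = (6396.0/86166) × 360° = 26.72°.
Equatorial spacing = 26.72 × 111.2 km/° = 2971 km.
At 12° latitude, spacing = 2971 × cos(12°) = 2906 km.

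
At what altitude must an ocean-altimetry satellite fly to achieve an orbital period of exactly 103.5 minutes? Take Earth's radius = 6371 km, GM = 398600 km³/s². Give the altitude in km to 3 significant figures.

931 km

T = 103.5 min = 6210.0 s.
From T = 2π√(a³/μ): a = (μ T²/4π²)^(1/3) = (398600 × 6210.0² / 4π²)^(1/3) = 7302 km.
Altitude h = a − R = 7302 − 6371 = 931 km.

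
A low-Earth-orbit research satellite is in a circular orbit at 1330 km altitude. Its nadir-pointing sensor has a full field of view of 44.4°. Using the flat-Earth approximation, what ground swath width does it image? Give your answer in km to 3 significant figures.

1090 km

Half-angle = 44.4°/2 = 22.2°.
Swath width ≈ 2h·tan(θ/2) = 2 × 1330 × tan(22.2°) = 1085.5 km.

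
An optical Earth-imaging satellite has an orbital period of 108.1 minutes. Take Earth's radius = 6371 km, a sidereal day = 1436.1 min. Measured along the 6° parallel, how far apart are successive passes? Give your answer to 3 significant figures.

3000 km

T = 108.1 min = 6486.0 s.
Node shift per orbit = (6486.0/86166) × 360° = 27.10°.
Equatorial spacing = 27.10 × 111.2 km/° = 3013 km.
At 6° latitude, spacing = 3013 × cos(6°) = 2997 km.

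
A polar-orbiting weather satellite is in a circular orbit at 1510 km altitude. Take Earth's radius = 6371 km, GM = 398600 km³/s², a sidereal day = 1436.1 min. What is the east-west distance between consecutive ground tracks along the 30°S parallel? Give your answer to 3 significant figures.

2800 km

Semi-major axis a = 6371 + 1510 = 7881 km. Period T = 2π√(a³/μ) = 2π√(7881³/398600) = 6962.8 s = 116.05 min.
Node shift per orbit = (6962.8/86166) × 360° = 29.09°.
Equatorial spacing = 29.09 × 111.2 km/° = 3235 km.
At 30° latitude, spacing = 3235 × cos(30°) = 2801 km.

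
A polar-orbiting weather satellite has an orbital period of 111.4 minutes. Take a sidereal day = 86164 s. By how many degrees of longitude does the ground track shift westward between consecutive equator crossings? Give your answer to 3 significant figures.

T = 111.4 min = 6684.0 s.
During one orbit Earth rotates (6684.0 / 86164) × 360° = 27.93°.

27.9°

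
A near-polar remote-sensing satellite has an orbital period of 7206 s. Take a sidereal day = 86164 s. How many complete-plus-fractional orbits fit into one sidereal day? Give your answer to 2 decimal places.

Orbits per sidereal day = 86164 / 7206.0 = 11.957.

11.96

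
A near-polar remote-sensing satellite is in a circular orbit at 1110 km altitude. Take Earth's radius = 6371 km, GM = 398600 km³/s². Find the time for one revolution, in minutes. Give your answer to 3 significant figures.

Semi-major axis a = 6371 + 1110 = 7481 km. Period T = 2π√(a³/μ) = 2π√(7481³/398600) = 6439.5 s = 107.32 min.

107 min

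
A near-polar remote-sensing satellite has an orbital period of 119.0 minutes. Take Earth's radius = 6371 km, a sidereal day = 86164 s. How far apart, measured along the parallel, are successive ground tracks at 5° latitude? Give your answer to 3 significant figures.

3300 km

T = 119.0 min = 7140.0 s.
Node shift per orbit = (7140.0/86164) × 360° = 29.83°.
Equatorial spacing = 29.83 × 111.2 km/° = 3317 km.
At 5° latitude, spacing = 3317 × cos(5°) = 3304 km.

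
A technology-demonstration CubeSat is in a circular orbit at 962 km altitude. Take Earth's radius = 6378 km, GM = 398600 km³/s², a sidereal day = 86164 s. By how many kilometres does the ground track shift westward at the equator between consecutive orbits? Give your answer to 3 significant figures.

Semi-major axis a = 6378 + 962 = 7340 km. Period T = 2π√(a³/μ) = 2π√(7340³/398600) = 6258.3 s = 104.30 min.
During one orbit Earth rotates (6258.3 / 86164) × 360° = 26.15°.
At the equator that is 26.15° × (2π·6378/360) km/° = 26.15 × 111.3 = 2911 km.

2910 km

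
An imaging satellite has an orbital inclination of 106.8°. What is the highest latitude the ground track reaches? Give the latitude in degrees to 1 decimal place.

73.2°

Retrograde orbit: the ground track reaches ±(180° − i) = ±(180 − 106.8) = ±73.2°.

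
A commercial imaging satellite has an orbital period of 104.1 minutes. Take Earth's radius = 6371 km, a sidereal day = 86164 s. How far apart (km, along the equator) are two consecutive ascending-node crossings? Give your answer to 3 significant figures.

T = 104.1 min = 6246.0 s.
During one orbit Earth rotates (6246.0 / 86164) × 360° = 26.10°.
At the equator that is 26.10° × (2π·6371/360) km/° = 26.10 × 111.2 = 2902 km.

2900 km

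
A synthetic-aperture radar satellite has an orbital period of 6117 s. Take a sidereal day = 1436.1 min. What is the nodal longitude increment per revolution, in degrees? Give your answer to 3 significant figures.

During one orbit Earth rotates (6117.0 / 86166) × 360° = 25.56°.

25.6°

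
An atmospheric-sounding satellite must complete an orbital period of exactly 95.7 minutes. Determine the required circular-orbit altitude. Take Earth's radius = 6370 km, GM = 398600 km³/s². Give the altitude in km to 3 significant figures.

T = 95.7 min = 5742.0 s.
From T = 2π√(a³/μ): a = (μ T²/4π²)^(1/3) = (398600 × 5742.0² / 4π²)^(1/3) = 6931 km.
Altitude h = a − R = 6931 − 6370 = 561 km.

561 km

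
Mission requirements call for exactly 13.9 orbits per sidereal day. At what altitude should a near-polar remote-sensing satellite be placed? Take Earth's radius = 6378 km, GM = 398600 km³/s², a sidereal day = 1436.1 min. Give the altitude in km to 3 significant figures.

916 km

Required period T = 86166 / 13.9 = 6199.0 s.
From T = 2π√(a³/μ): a = (μ T²/4π²)^(1/3) = (398600 × 6199.0² / 4π²)^(1/3) = 7294 km.
Altitude h = a − R = 7294 − 6378 = 916 km.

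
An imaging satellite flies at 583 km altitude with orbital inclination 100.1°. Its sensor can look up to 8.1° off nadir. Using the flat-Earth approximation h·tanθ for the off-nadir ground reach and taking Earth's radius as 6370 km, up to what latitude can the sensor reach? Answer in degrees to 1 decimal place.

Retrograde orbit: the ground track reaches ±(180° − i) = ±(180 − 100.1) = ±79.9°.
Sensor half-swath on the ground ≈ 583·tan(8.1°) = 83 km = 0.75° of latitude.
Maximum observable latitude ≈ 79.9 + 0.75 = 80.6°.

80.6°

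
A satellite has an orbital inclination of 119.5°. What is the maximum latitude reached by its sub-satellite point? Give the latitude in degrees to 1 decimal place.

Retrograde orbit: the ground track reaches ±(180° − i) = ±(180 − 119.5) = ±60.5°.

60.5°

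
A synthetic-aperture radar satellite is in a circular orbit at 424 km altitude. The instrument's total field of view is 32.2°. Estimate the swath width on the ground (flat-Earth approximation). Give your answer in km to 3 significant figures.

Half-angle = 32.2°/2 = 16.1°.
Swath width ≈ 2h·tan(θ/2) = 2 × 424 × tan(16.1°) = 244.8 km.

245 km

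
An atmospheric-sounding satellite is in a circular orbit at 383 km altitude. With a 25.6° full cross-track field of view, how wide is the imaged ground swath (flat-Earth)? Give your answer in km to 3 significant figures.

Half-angle = 25.6°/2 = 12.8°.
Swath width ≈ 2h·tan(θ/2) = 2 × 383 × tan(12.8°) = 174.0 km.

174 km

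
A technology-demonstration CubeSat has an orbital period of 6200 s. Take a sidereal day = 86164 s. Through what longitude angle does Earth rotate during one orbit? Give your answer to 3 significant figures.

During one orbit Earth rotates (6200.0 / 86164) × 360° = 25.90°.

25.9°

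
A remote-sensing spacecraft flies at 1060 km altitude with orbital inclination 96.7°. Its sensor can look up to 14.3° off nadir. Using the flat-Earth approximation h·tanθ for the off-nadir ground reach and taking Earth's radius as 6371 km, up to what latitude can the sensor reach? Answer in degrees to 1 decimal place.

85.7°

Retrograde orbit: the ground track reaches ±(180° − i) = ±(180 − 96.7) = ±83.3°.
Sensor half-swath on the ground ≈ 1060·tan(14.3°) = 270 km = 2.43° of latitude.
Maximum observable latitude ≈ 83.3 + 2.43 = 85.7°.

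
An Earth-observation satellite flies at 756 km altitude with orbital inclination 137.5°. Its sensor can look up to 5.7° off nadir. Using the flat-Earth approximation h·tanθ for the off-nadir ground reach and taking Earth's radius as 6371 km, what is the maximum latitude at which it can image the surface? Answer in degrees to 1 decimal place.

Retrograde orbit: the ground track reaches ±(180° − i) = ±(180 − 137.5) = ±42.5°.
Sensor half-swath on the ground ≈ 756·tan(5.7°) = 75 km = 0.68° of latitude.
Maximum observable latitude ≈ 42.5 + 0.68 = 43.2°.

43.2°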